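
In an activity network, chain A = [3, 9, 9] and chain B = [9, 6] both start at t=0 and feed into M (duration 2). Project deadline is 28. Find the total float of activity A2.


Forward pass: ES(A2) = sum of predecessors on chain A = 3
EF = ES + duration = 3 + 9 = 12
Backward pass: LF(M) = deadline = 28; LS(M) = 28 - 2 = 26
LF(A2) = LS(M) - sum(successors on chain A) = 26 - 9 = 17
LS = LF - duration = 17 - 9 = 8
Total float = LS - ES = 8 - 3 = 5

5


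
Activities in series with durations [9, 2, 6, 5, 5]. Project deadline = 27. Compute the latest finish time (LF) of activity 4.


LF(activity 4) = deadline - sum of successor durations
Successors: activities 5 through 5 with durations [5]
Sum of successor durations = 5
LF = 27 - 5 = 22

22


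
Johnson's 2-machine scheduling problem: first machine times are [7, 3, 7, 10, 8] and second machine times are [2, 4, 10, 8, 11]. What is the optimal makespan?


Apply Johnson's rule:
  Group 1 (a <= b): [(2, 3, 4), (3, 7, 10), (5, 8, 11)]
  Group 2 (a > b): [(4, 10, 8), (1, 7, 2)]
Optimal job order: [2, 3, 5, 4, 1]
Schedule:
  Job 2: M1 done at 3, M2 done at 7
  Job 3: M1 done at 10, M2 done at 20
  Job 5: M1 done at 18, M2 done at 31
  Job 4: M1 done at 28, M2 done at 39
  Job 1: M1 done at 35, M2 done at 41
Makespan = 41

41


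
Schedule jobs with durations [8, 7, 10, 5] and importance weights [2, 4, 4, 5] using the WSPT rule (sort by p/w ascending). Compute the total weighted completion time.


Compute p/w ratios and sort ascending (WSPT): [(5, 5), (7, 4), (10, 4), (8, 2)]
Compute weighted completion times:
  Job (p=5,w=5): C=5, w*C=5*5=25
  Job (p=7,w=4): C=12, w*C=4*12=48
  Job (p=10,w=4): C=22, w*C=4*22=88
  Job (p=8,w=2): C=30, w*C=2*30=60
Total weighted completion time = 221

221


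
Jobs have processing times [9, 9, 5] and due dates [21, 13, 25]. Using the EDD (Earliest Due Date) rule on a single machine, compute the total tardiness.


Sort by due date (EDD order): [(9, 13), (9, 21), (5, 25)]
Compute completion times and tardiness:
  Job 1: p=9, d=13, C=9, tardiness=max(0,9-13)=0
  Job 2: p=9, d=21, C=18, tardiness=max(0,18-21)=0
  Job 3: p=5, d=25, C=23, tardiness=max(0,23-25)=0
Total tardiness = 0

0


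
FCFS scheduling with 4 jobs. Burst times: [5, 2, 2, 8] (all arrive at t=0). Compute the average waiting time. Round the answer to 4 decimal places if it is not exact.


FCFS order (as given): [5, 2, 2, 8]
Waiting times:
  Job 1: wait = 0
  Job 2: wait = 5
  Job 3: wait = 7
  Job 4: wait = 9
Sum of waiting times = 21
Average waiting time = 21/4 = 5.25

5.25


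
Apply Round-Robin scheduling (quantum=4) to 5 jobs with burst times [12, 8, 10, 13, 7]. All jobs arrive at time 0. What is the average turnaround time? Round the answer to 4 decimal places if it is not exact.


Time quantum = 4
Execution trace:
  J1 runs 4 units, time = 4
  J2 runs 4 units, time = 8
  J3 runs 4 units, time = 12
  J4 runs 4 units, time = 16
  J5 runs 4 units, time = 20
  J1 runs 4 units, time = 24
  J2 runs 4 units, time = 28
  J3 runs 4 units, time = 32
  J4 runs 4 units, time = 36
  J5 runs 3 units, time = 39
  J1 runs 4 units, time = 43
  J3 runs 2 units, time = 45
  J4 runs 4 units, time = 49
  J4 runs 1 units, time = 50
Finish times: [43, 28, 45, 50, 39]
Average turnaround = 205/5 = 41.0

41.0


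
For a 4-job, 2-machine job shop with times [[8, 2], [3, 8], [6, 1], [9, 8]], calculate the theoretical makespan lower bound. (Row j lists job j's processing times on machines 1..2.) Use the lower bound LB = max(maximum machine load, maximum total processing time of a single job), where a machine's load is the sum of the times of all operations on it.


Machine loads:
  Machine 1: 8 + 3 + 6 + 9 = 26
  Machine 2: 2 + 8 + 1 + 8 = 19
Max machine load = 26
Job totals:
  Job 1: 10
  Job 2: 11
  Job 3: 7
  Job 4: 17
Max job total = 17
Lower bound = max(26, 17) = 26

26


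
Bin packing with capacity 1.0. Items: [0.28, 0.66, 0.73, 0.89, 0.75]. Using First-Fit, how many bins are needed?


Place items sequentially using First-Fit:
  Item 0.28 -> new Bin 1
  Item 0.66 -> Bin 1 (now 0.94)
  Item 0.73 -> new Bin 2
  Item 0.89 -> new Bin 3
  Item 0.75 -> new Bin 4
Total bins used = 4

4


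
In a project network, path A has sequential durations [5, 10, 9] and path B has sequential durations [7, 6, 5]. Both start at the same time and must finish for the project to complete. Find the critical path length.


Path A total = 5 + 10 + 9 = 24
Path B total = 7 + 6 + 5 = 18
Critical path = longest path = max(24, 18) = 24

24


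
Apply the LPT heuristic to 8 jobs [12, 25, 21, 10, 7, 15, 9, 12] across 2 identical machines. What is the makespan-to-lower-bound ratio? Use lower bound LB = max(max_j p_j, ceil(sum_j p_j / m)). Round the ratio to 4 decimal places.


LPT order: [25, 21, 15, 12, 12, 10, 9, 7]
Machine loads after assignment: [56, 55]
LPT makespan = 56
Lower bound = max(max_job, ceil(total/2)) = max(25, 56) = 56
Ratio = 56 / 56 = 1.0

1.0


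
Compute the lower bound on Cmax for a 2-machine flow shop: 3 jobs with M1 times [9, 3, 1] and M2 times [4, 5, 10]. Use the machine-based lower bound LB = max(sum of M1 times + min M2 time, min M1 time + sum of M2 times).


LB1 = sum(M1 times) + min(M2 times) = 13 + 4 = 17
LB2 = min(M1 times) + sum(M2 times) = 1 + 19 = 20
Lower bound = max(LB1, LB2) = max(17, 20) = 20

20


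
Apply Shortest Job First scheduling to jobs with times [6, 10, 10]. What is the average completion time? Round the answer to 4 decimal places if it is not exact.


SJF order (ascending): [6, 10, 10]
Completion times:
  Job 1: burst=6, C=6
  Job 2: burst=10, C=16
  Job 3: burst=10, C=26
Average completion = 48/3 = 16.0

16.0


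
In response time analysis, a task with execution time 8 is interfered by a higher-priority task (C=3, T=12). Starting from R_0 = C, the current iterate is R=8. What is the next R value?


R_next = C + ceil(R_prev / T_hp) * C_hp
ceil(8 / 12) = ceil(0.6667) = 1
Interference = 1 * 3 = 3
R_next = 8 + 3 = 11

11


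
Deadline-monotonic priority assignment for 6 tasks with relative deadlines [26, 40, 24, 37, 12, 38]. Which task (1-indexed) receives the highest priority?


Sort tasks by relative deadline (ascending):
  Task 5: deadline = 12
  Task 3: deadline = 24
  Task 1: deadline = 26
  Task 4: deadline = 37
  Task 6: deadline = 38
  Task 2: deadline = 40
Priority order (highest first): [5, 3, 1, 4, 6, 2]
Highest priority task = 5

5


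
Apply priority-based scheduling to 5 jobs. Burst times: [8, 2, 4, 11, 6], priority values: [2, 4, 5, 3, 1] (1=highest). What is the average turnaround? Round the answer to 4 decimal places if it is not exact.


Sort by priority (ascending = highest first):
Order: [(1, 6), (2, 8), (3, 11), (4, 2), (5, 4)]
Completion times:
  Priority 1, burst=6, C=6
  Priority 2, burst=8, C=14
  Priority 3, burst=11, C=25
  Priority 4, burst=2, C=27
  Priority 5, burst=4, C=31
Average turnaround = 103/5 = 20.6

20.6


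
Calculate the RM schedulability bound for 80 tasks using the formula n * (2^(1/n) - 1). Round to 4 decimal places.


Compute 2^(1/80) = 1.0087019838
Subtract 1: 1.0087019838 - 1 = 0.0087019838
Multiply by n: 80 * 0.0087019838 = 0.6961587040
Round to 4 dp: 0.6962

0.6962


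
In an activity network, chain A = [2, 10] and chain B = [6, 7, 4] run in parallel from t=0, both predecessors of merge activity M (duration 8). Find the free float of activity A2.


ES(A2) = sum of predecessors on chain A = 2
EF(A2) = ES + duration = 2 + 10 = 12
Successor of A2 is M. ES(M) = max(sum(A), sum(B)) = max(12, 17) = 17
Free float = ES(successor) - EF(current) = 17 - 12 = 5

5


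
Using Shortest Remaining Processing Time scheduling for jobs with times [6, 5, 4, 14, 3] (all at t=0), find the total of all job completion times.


Since all jobs arrive at t=0, SRPT equals SPT ordering.
SPT order: [3, 4, 5, 6, 14]
Completion times:
  Job 1: p=3, C=3
  Job 2: p=4, C=7
  Job 3: p=5, C=12
  Job 4: p=6, C=18
  Job 5: p=14, C=32
Total completion time = 3 + 7 + 12 + 18 + 32 = 72

72


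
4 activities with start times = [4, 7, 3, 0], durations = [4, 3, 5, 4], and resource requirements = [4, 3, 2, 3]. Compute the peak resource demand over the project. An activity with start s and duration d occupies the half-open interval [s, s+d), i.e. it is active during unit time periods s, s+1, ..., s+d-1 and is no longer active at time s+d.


Each activity i is active on [start_i, start_i + duration_i).
Compute total resource usage per time slot:
  t=0: active resources = [3], total = 3
  t=1: active resources = [3], total = 3
  t=2: active resources = [3], total = 3
  t=3: active resources = [2, 3], total = 5
  t=4: active resources = [4, 2], total = 6
  t=5: active resources = [4, 2], total = 6
  t=6: active resources = [4, 2], total = 6
  t=7: active resources = [4, 3, 2], total = 9
  t=8: active resources = [3], total = 3
  t=9: active resources = [3], total = 3
Peak resource demand = 9

9


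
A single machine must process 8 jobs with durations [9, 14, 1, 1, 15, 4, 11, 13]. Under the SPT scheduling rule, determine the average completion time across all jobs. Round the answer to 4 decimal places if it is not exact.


Sort jobs by processing time (SPT order): [1, 1, 4, 9, 11, 13, 14, 15]
Compute completion times sequentially:
  Job 1: processing = 1, completes at 1
  Job 2: processing = 1, completes at 2
  Job 3: processing = 4, completes at 6
  Job 4: processing = 9, completes at 15
  Job 5: processing = 11, completes at 26
  Job 6: processing = 13, completes at 39
  Job 7: processing = 14, completes at 53
  Job 8: processing = 15, completes at 68
Sum of completion times = 210
Average completion time = 210/8 = 26.25

26.25


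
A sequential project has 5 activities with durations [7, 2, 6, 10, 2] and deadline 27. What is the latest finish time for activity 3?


LF(activity 3) = deadline - sum of successor durations
Successors: activities 4 through 5 with durations [10, 2]
Sum of successor durations = 12
LF = 27 - 12 = 15

15


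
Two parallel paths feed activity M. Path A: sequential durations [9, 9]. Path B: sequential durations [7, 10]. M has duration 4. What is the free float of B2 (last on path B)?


ES(B2) = sum of predecessors on chain B = 7
EF(B2) = ES + duration = 7 + 10 = 17
Successor of B2 is M. ES(M) = max(sum(A), sum(B)) = max(18, 17) = 18
Free float = ES(successor) - EF(current) = 18 - 17 = 1

1


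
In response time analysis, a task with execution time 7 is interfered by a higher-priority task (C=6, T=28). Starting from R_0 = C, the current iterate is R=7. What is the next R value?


R_next = C + ceil(R_prev / T_hp) * C_hp
ceil(7 / 28) = ceil(0.25) = 1
Interference = 1 * 6 = 6
R_next = 7 + 6 = 13

13


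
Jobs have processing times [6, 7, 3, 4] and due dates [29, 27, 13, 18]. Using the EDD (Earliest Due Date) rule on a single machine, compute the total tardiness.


Sort by due date (EDD order): [(3, 13), (4, 18), (7, 27), (6, 29)]
Compute completion times and tardiness:
  Job 1: p=3, d=13, C=3, tardiness=max(0,3-13)=0
  Job 2: p=4, d=18, C=7, tardiness=max(0,7-18)=0
  Job 3: p=7, d=27, C=14, tardiness=max(0,14-27)=0
  Job 4: p=6, d=29, C=20, tardiness=max(0,20-29)=0
Total tardiness = 0

0


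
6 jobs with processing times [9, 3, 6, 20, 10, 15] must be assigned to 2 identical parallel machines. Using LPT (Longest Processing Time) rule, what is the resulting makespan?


Sort jobs in decreasing order (LPT): [20, 15, 10, 9, 6, 3]
Assign each job to the least loaded machine:
  Machine 1: jobs [20, 9, 3], load = 32
  Machine 2: jobs [15, 10, 6], load = 31
Makespan = max load = 32

32


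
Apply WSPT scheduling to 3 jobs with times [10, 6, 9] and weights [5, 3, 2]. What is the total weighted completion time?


Compute p/w ratios and sort ascending (WSPT): [(10, 5), (6, 3), (9, 2)]
Compute weighted completion times:
  Job (p=10,w=5): C=10, w*C=5*10=50
  Job (p=6,w=3): C=16, w*C=3*16=48
  Job (p=9,w=2): C=25, w*C=2*25=50
Total weighted completion time = 148

148


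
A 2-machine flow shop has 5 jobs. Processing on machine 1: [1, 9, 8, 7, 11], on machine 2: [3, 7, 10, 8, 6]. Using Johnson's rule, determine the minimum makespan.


Apply Johnson's rule:
  Group 1 (a <= b): [(1, 1, 3), (4, 7, 8), (3, 8, 10)]
  Group 2 (a > b): [(2, 9, 7), (5, 11, 6)]
Optimal job order: [1, 4, 3, 2, 5]
Schedule:
  Job 1: M1 done at 1, M2 done at 4
  Job 4: M1 done at 8, M2 done at 16
  Job 3: M1 done at 16, M2 done at 26
  Job 2: M1 done at 25, M2 done at 33
  Job 5: M1 done at 36, M2 done at 42
Makespan = 42

42


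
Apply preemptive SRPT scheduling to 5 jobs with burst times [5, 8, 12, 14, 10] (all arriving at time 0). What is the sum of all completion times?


Since all jobs arrive at t=0, SRPT equals SPT ordering.
SPT order: [5, 8, 10, 12, 14]
Completion times:
  Job 1: p=5, C=5
  Job 2: p=8, C=13
  Job 3: p=10, C=23
  Job 4: p=12, C=35
  Job 5: p=14, C=49
Total completion time = 5 + 13 + 23 + 35 + 49 = 125

125


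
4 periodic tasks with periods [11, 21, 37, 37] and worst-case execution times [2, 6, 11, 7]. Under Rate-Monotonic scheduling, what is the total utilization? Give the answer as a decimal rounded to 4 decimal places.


Compute individual utilizations (exact fractions):
  Task 1: C/T = 2/11 (approx. 0.1818)
  Task 2: C/T = 6/21 = 2/7 (approx. 0.2857)
  Task 3: C/T = 11/37 (approx. 0.2973)
  Task 4: C/T = 7/37 (approx. 0.1892)
Total utilization U = 2/11 + 2/7 + 11/37 + 7/37 = 2718/2849
Rounded to 4 decimal places: U = 0.9540
RM (Liu & Layland) bound for 4 tasks = 0.756828; compare with U = 2718/2849 (approx. 0.954019)
bound < U <= 1, so the RM sufficient condition is not met (inconclusive; an exact test such as response-time analysis is needed).

0.9540


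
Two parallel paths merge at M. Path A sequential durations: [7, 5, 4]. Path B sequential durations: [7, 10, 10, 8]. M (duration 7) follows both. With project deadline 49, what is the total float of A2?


Forward pass: ES(A2) = sum of predecessors on chain A = 7
EF = ES + duration = 7 + 5 = 12
Backward pass: LF(M) = deadline = 49; LS(M) = 49 - 7 = 42
LF(A2) = LS(M) - sum(successors on chain A) = 42 - 4 = 38
LS = LF - duration = 38 - 5 = 33
Total float = LS - ES = 33 - 7 = 26

26


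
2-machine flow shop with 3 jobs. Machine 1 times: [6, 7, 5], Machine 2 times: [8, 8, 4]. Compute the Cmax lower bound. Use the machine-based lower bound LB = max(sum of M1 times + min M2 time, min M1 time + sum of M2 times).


LB1 = sum(M1 times) + min(M2 times) = 18 + 4 = 22
LB2 = min(M1 times) + sum(M2 times) = 5 + 20 = 25
Lower bound = max(LB1, LB2) = max(22, 25) = 25

25


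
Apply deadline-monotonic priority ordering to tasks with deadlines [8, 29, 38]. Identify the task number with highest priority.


Sort tasks by relative deadline (ascending):
  Task 1: deadline = 8
  Task 2: deadline = 29
  Task 3: deadline = 38
Priority order (highest first): [1, 2, 3]
Highest priority task = 1

1


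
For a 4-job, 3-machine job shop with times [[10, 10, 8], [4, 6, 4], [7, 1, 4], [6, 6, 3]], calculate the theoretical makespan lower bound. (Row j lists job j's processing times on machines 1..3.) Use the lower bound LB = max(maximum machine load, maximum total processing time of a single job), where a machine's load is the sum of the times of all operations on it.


Machine loads:
  Machine 1: 10 + 4 + 7 + 6 = 27
  Machine 2: 10 + 6 + 1 + 6 = 23
  Machine 3: 8 + 4 + 4 + 3 = 19
Max machine load = 27
Job totals:
  Job 1: 28
  Job 2: 14
  Job 3: 12
  Job 4: 15
Max job total = 28
Lower bound = max(27, 28) = 28

28


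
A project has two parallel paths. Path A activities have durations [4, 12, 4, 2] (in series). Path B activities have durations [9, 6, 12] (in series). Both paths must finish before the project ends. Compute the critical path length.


Path A total = 4 + 12 + 4 + 2 = 22
Path B total = 9 + 6 + 12 = 27
Critical path = longest path = max(22, 27) = 27

27


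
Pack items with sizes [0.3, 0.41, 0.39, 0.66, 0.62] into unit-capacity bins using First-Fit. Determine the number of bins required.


Place items sequentially using First-Fit:
  Item 0.3 -> new Bin 1
  Item 0.41 -> Bin 1 (now 0.71)
  Item 0.39 -> new Bin 2
  Item 0.66 -> new Bin 3
  Item 0.62 -> new Bin 4
Total bins used = 4

4


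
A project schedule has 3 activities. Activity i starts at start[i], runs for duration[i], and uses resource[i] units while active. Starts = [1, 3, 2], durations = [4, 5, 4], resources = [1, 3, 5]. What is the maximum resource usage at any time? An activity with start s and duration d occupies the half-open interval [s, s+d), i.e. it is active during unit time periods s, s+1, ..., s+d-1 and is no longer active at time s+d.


Each activity i is active on [start_i, start_i + duration_i).
Compute total resource usage per time slot:
  t=0: active resources = [], total = 0
  t=1: active resources = [1], total = 1
  t=2: active resources = [1, 5], total = 6
  t=3: active resources = [1, 3, 5], total = 9
  t=4: active resources = [1, 3, 5], total = 9
  t=5: active resources = [3, 5], total = 8
  t=6: active resources = [3], total = 3
  t=7: active resources = [3], total = 3
Peak resource demand = 9

9


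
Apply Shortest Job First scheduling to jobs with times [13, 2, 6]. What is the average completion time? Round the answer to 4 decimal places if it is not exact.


SJF order (ascending): [2, 6, 13]
Completion times:
  Job 1: burst=2, C=2
  Job 2: burst=6, C=8
  Job 3: burst=13, C=21
Average completion = 31/3 = 10.3333

10.3333


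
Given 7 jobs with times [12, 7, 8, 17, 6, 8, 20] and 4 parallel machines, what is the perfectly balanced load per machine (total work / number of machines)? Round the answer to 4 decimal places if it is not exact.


Total processing time = 12 + 7 + 8 + 17 + 6 + 8 + 20 = 78
Number of machines = 4
Ideal balanced load = 78 / 4 = 19.5

19.5


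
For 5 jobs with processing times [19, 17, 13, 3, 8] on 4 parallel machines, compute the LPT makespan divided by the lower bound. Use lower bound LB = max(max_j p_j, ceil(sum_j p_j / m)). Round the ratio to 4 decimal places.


LPT order: [19, 17, 13, 8, 3]
Machine loads after assignment: [19, 17, 13, 11]
LPT makespan = 19
Lower bound = max(max_job, ceil(total/4)) = max(19, 15) = 19
Ratio = 19 / 19 = 1.0

1.0


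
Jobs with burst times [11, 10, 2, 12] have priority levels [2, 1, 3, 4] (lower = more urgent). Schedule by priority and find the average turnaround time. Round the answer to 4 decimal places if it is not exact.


Sort by priority (ascending = highest first):
Order: [(1, 10), (2, 11), (3, 2), (4, 12)]
Completion times:
  Priority 1, burst=10, C=10
  Priority 2, burst=11, C=21
  Priority 3, burst=2, C=23
  Priority 4, burst=12, C=35
Average turnaround = 89/4 = 22.25

22.25


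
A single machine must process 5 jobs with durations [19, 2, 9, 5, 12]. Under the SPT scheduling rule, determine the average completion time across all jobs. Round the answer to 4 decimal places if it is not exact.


Sort jobs by processing time (SPT order): [2, 5, 9, 12, 19]
Compute completion times sequentially:
  Job 1: processing = 2, completes at 2
  Job 2: processing = 5, completes at 7
  Job 3: processing = 9, completes at 16
  Job 4: processing = 12, completes at 28
  Job 5: processing = 19, completes at 47
Sum of completion times = 100
Average completion time = 100/5 = 20.0

20.0


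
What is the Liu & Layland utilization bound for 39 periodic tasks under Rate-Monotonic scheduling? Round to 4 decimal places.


Compute 2^(1/39) = 1.0179318843
Subtract 1: 1.0179318843 - 1 = 0.0179318843
Multiply by n: 39 * 0.0179318843 = 0.6993434877
Round to 4 dp: 0.6993

0.6993


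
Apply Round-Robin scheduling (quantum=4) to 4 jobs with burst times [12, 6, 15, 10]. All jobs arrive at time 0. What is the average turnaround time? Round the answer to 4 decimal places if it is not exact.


Time quantum = 4
Execution trace:
  J1 runs 4 units, time = 4
  J2 runs 4 units, time = 8
  J3 runs 4 units, time = 12
  J4 runs 4 units, time = 16
  J1 runs 4 units, time = 20
  J2 runs 2 units, time = 22
  J3 runs 4 units, time = 26
  J4 runs 4 units, time = 30
  J1 runs 4 units, time = 34
  J3 runs 4 units, time = 38
  J4 runs 2 units, time = 40
  J3 runs 3 units, time = 43
Finish times: [34, 22, 43, 40]
Average turnaround = 139/4 = 34.75

34.75


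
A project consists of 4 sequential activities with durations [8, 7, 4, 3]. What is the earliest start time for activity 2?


Activity 2 starts after activities 1 through 1 complete.
Predecessor durations: [8]
ES = 8 = 8

8


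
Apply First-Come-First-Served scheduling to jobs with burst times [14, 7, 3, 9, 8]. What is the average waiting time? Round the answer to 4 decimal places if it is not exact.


FCFS order (as given): [14, 7, 3, 9, 8]
Waiting times:
  Job 1: wait = 0
  Job 2: wait = 14
  Job 3: wait = 21
  Job 4: wait = 24
  Job 5: wait = 33
Sum of waiting times = 92
Average waiting time = 92/5 = 18.4

18.4


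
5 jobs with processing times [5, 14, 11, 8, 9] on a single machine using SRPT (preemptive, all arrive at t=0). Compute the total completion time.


Since all jobs arrive at t=0, SRPT equals SPT ordering.
SPT order: [5, 8, 9, 11, 14]
Completion times:
  Job 1: p=5, C=5
  Job 2: p=8, C=13
  Job 3: p=9, C=22
  Job 4: p=11, C=33
  Job 5: p=14, C=47
Total completion time = 5 + 13 + 22 + 33 + 47 = 120

120


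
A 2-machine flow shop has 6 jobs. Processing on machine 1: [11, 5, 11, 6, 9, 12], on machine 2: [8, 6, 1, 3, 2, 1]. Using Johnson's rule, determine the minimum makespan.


Apply Johnson's rule:
  Group 1 (a <= b): [(2, 5, 6)]
  Group 2 (a > b): [(1, 11, 8), (4, 6, 3), (5, 9, 2), (3, 11, 1), (6, 12, 1)]
Optimal job order: [2, 1, 4, 5, 3, 6]
Schedule:
  Job 2: M1 done at 5, M2 done at 11
  Job 1: M1 done at 16, M2 done at 24
  Job 4: M1 done at 22, M2 done at 27
  Job 5: M1 done at 31, M2 done at 33
  Job 3: M1 done at 42, M2 done at 43
  Job 6: M1 done at 54, M2 done at 55
Makespan = 55

55


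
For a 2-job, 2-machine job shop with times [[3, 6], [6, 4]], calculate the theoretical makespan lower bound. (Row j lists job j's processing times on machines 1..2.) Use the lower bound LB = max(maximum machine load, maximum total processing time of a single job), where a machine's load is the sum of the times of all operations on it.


Machine loads:
  Machine 1: 3 + 6 = 9
  Machine 2: 6 + 4 = 10
Max machine load = 10
Job totals:
  Job 1: 9
  Job 2: 10
Max job total = 10
Lower bound = max(10, 10) = 10

10


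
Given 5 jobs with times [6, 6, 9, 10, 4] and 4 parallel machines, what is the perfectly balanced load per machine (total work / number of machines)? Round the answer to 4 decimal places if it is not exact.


Total processing time = 6 + 6 + 9 + 10 + 4 = 35
Number of machines = 4
Ideal balanced load = 35 / 4 = 8.75

8.75


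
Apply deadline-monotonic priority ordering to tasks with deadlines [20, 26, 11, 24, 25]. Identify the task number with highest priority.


Sort tasks by relative deadline (ascending):
  Task 3: deadline = 11
  Task 1: deadline = 20
  Task 4: deadline = 24
  Task 5: deadline = 25
  Task 2: deadline = 26
Priority order (highest first): [3, 1, 4, 5, 2]
Highest priority task = 3

3


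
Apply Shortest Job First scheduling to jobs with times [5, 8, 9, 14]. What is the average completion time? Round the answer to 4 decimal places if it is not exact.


SJF order (ascending): [5, 8, 9, 14]
Completion times:
  Job 1: burst=5, C=5
  Job 2: burst=8, C=13
  Job 3: burst=9, C=22
  Job 4: burst=14, C=36
Average completion = 76/4 = 19.0

19.0


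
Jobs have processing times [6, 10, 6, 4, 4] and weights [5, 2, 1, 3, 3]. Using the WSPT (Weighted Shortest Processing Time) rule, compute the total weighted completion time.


Compute p/w ratios and sort ascending (WSPT): [(6, 5), (4, 3), (4, 3), (10, 2), (6, 1)]
Compute weighted completion times:
  Job (p=6,w=5): C=6, w*C=5*6=30
  Job (p=4,w=3): C=10, w*C=3*10=30
  Job (p=4,w=3): C=14, w*C=3*14=42
  Job (p=10,w=2): C=24, w*C=2*24=48
  Job (p=6,w=1): C=30, w*C=1*30=30
Total weighted completion time = 180

180


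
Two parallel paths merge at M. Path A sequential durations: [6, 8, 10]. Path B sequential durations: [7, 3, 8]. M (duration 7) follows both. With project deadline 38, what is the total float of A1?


Forward pass: ES(A1) = sum of predecessors on chain A = 0
EF = ES + duration = 0 + 6 = 6
Backward pass: LF(M) = deadline = 38; LS(M) = 38 - 7 = 31
LF(A1) = LS(M) - sum(successors on chain A) = 31 - 18 = 13
LS = LF - duration = 13 - 6 = 7
Total float = LS - ES = 7 - 0 = 7

7


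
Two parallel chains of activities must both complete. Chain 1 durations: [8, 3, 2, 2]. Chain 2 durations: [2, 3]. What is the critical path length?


Path A total = 8 + 3 + 2 + 2 = 15
Path B total = 2 + 3 = 5
Critical path = longest path = max(15, 5) = 15

15


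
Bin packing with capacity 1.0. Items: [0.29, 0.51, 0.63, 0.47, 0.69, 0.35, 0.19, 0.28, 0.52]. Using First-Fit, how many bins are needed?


Place items sequentially using First-Fit:
  Item 0.29 -> new Bin 1
  Item 0.51 -> Bin 1 (now 0.8)
  Item 0.63 -> new Bin 2
  Item 0.47 -> new Bin 3
  Item 0.69 -> new Bin 4
  Item 0.35 -> Bin 2 (now 0.98)
  Item 0.19 -> Bin 1 (now 0.99)
  Item 0.28 -> Bin 3 (now 0.75)
  Item 0.52 -> new Bin 5
Total bins used = 5

5


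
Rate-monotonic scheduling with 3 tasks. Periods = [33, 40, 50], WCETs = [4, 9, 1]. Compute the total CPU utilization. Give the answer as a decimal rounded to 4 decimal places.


Compute individual utilizations (exact fractions):
  Task 1: C/T = 4/33 (approx. 0.1212)
  Task 2: C/T = 9/40 (approx. 0.225)
  Task 3: C/T = 1/50 (approx. 0.02)
Total utilization U = 4/33 + 9/40 + 1/50 = 2417/6600
Rounded to 4 decimal places: U = 0.3662
RM (Liu & Layland) bound for 3 tasks = 0.779763; compare with U = 2417/6600 (approx. 0.366212)
U <= bound, so schedulable by RM sufficient condition.

0.3662


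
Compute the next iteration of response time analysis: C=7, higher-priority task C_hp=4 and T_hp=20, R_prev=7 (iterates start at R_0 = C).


R_next = C + ceil(R_prev / T_hp) * C_hp
ceil(7 / 20) = ceil(0.35) = 1
Interference = 1 * 4 = 4
R_next = 7 + 4 = 11

11


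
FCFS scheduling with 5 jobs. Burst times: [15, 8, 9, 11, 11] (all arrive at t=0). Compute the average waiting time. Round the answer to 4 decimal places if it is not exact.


FCFS order (as given): [15, 8, 9, 11, 11]
Waiting times:
  Job 1: wait = 0
  Job 2: wait = 15
  Job 3: wait = 23
  Job 4: wait = 32
  Job 5: wait = 43
Sum of waiting times = 113
Average waiting time = 113/5 = 22.6

22.6


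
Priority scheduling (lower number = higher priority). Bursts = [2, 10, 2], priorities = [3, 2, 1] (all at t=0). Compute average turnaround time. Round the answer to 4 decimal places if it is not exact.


Sort by priority (ascending = highest first):
Order: [(1, 2), (2, 10), (3, 2)]
Completion times:
  Priority 1, burst=2, C=2
  Priority 2, burst=10, C=12
  Priority 3, burst=2, C=14
Average turnaround = 28/3 = 9.3333

9.3333


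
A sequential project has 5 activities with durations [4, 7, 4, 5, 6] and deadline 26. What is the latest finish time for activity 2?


LF(activity 2) = deadline - sum of successor durations
Successors: activities 3 through 5 with durations [4, 5, 6]
Sum of successor durations = 15
LF = 26 - 15 = 11

11


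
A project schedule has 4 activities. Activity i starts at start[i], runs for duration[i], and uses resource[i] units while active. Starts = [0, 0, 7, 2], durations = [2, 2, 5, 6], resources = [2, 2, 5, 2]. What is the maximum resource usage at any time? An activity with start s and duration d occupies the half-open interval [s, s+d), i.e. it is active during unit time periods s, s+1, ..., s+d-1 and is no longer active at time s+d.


Each activity i is active on [start_i, start_i + duration_i).
Compute total resource usage per time slot:
  t=0: active resources = [2, 2], total = 4
  t=1: active resources = [2, 2], total = 4
  t=2: active resources = [2], total = 2
  t=3: active resources = [2], total = 2
  t=4: active resources = [2], total = 2
  t=5: active resources = [2], total = 2
  t=6: active resources = [2], total = 2
  t=7: active resources = [5, 2], total = 7
  t=8: active resources = [5], total = 5
  t=9: active resources = [5], total = 5
  t=10: active resources = [5], total = 5
  t=11: active resources = [5], total = 5
Peak resource demand = 7

7


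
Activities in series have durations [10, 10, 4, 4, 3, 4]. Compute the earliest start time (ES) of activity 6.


Activity 6 starts after activities 1 through 5 complete.
Predecessor durations: [10, 10, 4, 4, 3]
ES = 10 + 10 + 4 + 4 + 3 = 31

31


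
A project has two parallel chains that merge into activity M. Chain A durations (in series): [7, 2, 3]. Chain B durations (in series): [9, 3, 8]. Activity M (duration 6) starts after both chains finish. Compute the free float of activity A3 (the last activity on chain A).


ES(A3) = sum of predecessors on chain A = 9
EF(A3) = ES + duration = 9 + 3 = 12
Successor of A3 is M. ES(M) = max(sum(A), sum(B)) = max(12, 20) = 20
Free float = ES(successor) - EF(current) = 20 - 12 = 8

8


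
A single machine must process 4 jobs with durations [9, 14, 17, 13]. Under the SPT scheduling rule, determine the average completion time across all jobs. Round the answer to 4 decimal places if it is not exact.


Sort jobs by processing time (SPT order): [9, 13, 14, 17]
Compute completion times sequentially:
  Job 1: processing = 9, completes at 9
  Job 2: processing = 13, completes at 22
  Job 3: processing = 14, completes at 36
  Job 4: processing = 17, completes at 53
Sum of completion times = 120
Average completion time = 120/4 = 30.0

30.0


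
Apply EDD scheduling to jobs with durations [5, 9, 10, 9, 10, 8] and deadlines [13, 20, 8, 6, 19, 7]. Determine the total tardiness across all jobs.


Sort by due date (EDD order): [(9, 6), (8, 7), (10, 8), (5, 13), (10, 19), (9, 20)]
Compute completion times and tardiness:
  Job 1: p=9, d=6, C=9, tardiness=max(0,9-6)=3
  Job 2: p=8, d=7, C=17, tardiness=max(0,17-7)=10
  Job 3: p=10, d=8, C=27, tardiness=max(0,27-8)=19
  Job 4: p=5, d=13, C=32, tardiness=max(0,32-13)=19
  Job 5: p=10, d=19, C=42, tardiness=max(0,42-19)=23
  Job 6: p=9, d=20, C=51, tardiness=max(0,51-20)=31
Total tardiness = 105

105


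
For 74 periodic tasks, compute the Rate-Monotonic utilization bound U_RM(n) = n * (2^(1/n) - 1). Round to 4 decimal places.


Compute 2^(1/74) = 1.0094108601
Subtract 1: 1.0094108601 - 1 = 0.0094108601
Multiply by n: 74 * 0.0094108601 = 0.6964036474
Round to 4 dp: 0.6964

0.6964


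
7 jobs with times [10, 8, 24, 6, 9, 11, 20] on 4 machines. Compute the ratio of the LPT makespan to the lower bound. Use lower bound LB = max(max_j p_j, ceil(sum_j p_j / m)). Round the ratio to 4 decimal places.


LPT order: [24, 20, 11, 10, 9, 8, 6]
Machine loads after assignment: [24, 20, 25, 19]
LPT makespan = 25
Lower bound = max(max_job, ceil(total/4)) = max(24, 22) = 24
Ratio = 25 / 24 = 1.0417

1.0417


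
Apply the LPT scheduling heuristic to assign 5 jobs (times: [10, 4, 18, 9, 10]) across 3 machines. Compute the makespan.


Sort jobs in decreasing order (LPT): [18, 10, 10, 9, 4]
Assign each job to the least loaded machine:
  Machine 1: jobs [18], load = 18
  Machine 2: jobs [10, 9], load = 19
  Machine 3: jobs [10, 4], load = 14
Makespan = max load = 19

19


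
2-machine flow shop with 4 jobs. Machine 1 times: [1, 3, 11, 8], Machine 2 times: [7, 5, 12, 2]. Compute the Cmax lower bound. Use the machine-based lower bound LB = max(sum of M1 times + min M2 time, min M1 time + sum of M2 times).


LB1 = sum(M1 times) + min(M2 times) = 23 + 2 = 25
LB2 = min(M1 times) + sum(M2 times) = 1 + 26 = 27
Lower bound = max(LB1, LB2) = max(25, 27) = 27

27


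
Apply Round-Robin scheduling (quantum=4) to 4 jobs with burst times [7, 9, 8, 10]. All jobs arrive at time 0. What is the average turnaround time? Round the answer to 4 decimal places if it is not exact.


Time quantum = 4
Execution trace:
  J1 runs 4 units, time = 4
  J2 runs 4 units, time = 8
  J3 runs 4 units, time = 12
  J4 runs 4 units, time = 16
  J1 runs 3 units, time = 19
  J2 runs 4 units, time = 23
  J3 runs 4 units, time = 27
  J4 runs 4 units, time = 31
  J2 runs 1 units, time = 32
  J4 runs 2 units, time = 34
Finish times: [19, 32, 27, 34]
Average turnaround = 112/4 = 28.0

28.0


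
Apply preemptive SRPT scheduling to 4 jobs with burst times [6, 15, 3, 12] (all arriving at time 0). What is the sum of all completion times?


Since all jobs arrive at t=0, SRPT equals SPT ordering.
SPT order: [3, 6, 12, 15]
Completion times:
  Job 1: p=3, C=3
  Job 2: p=6, C=9
  Job 3: p=12, C=21
  Job 4: p=15, C=36
Total completion time = 3 + 9 + 21 + 36 = 69

69


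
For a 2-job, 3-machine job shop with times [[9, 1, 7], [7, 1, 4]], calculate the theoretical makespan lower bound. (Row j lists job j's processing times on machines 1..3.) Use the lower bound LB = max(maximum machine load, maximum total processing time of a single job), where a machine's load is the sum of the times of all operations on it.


Machine loads:
  Machine 1: 9 + 7 = 16
  Machine 2: 1 + 1 = 2
  Machine 3: 7 + 4 = 11
Max machine load = 16
Job totals:
  Job 1: 17
  Job 2: 12
Max job total = 17
Lower bound = max(16, 17) = 17

17


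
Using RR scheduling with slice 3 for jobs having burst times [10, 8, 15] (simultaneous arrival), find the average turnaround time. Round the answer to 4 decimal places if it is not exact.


Time quantum = 3
Execution trace:
  J1 runs 3 units, time = 3
  J2 runs 3 units, time = 6
  J3 runs 3 units, time = 9
  J1 runs 3 units, time = 12
  J2 runs 3 units, time = 15
  J3 runs 3 units, time = 18
  J1 runs 3 units, time = 21
  J2 runs 2 units, time = 23
  J3 runs 3 units, time = 26
  J1 runs 1 units, time = 27
  J3 runs 3 units, time = 30
  J3 runs 3 units, time = 33
Finish times: [27, 23, 33]
Average turnaround = 83/3 = 27.6667

27.6667


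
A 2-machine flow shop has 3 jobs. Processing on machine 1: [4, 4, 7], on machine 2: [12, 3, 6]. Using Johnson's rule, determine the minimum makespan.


Apply Johnson's rule:
  Group 1 (a <= b): [(1, 4, 12)]
  Group 2 (a > b): [(3, 7, 6), (2, 4, 3)]
Optimal job order: [1, 3, 2]
Schedule:
  Job 1: M1 done at 4, M2 done at 16
  Job 3: M1 done at 11, M2 done at 22
  Job 2: M1 done at 15, M2 done at 25
Makespan = 25

25


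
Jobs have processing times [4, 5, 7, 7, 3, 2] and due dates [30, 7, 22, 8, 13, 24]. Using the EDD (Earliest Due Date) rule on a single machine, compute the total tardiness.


Sort by due date (EDD order): [(5, 7), (7, 8), (3, 13), (7, 22), (2, 24), (4, 30)]
Compute completion times and tardiness:
  Job 1: p=5, d=7, C=5, tardiness=max(0,5-7)=0
  Job 2: p=7, d=8, C=12, tardiness=max(0,12-8)=4
  Job 3: p=3, d=13, C=15, tardiness=max(0,15-13)=2
  Job 4: p=7, d=22, C=22, tardiness=max(0,22-22)=0
  Job 5: p=2, d=24, C=24, tardiness=max(0,24-24)=0
  Job 6: p=4, d=30, C=28, tardiness=max(0,28-30)=0
Total tardiness = 6

6


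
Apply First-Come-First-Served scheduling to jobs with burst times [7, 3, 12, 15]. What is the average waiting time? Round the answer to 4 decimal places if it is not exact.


FCFS order (as given): [7, 3, 12, 15]
Waiting times:
  Job 1: wait = 0
  Job 2: wait = 7
  Job 3: wait = 10
  Job 4: wait = 22
Sum of waiting times = 39
Average waiting time = 39/4 = 9.75

9.75


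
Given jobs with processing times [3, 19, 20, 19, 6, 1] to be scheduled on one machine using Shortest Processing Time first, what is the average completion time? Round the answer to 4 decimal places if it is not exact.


Sort jobs by processing time (SPT order): [1, 3, 6, 19, 19, 20]
Compute completion times sequentially:
  Job 1: processing = 1, completes at 1
  Job 2: processing = 3, completes at 4
  Job 3: processing = 6, completes at 10
  Job 4: processing = 19, completes at 29
  Job 5: processing = 19, completes at 48
  Job 6: processing = 20, completes at 68
Sum of completion times = 160
Average completion time = 160/6 = 26.6667

26.6667


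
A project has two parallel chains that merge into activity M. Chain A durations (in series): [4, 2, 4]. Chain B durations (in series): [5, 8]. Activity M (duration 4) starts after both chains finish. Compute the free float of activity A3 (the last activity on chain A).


ES(A3) = sum of predecessors on chain A = 6
EF(A3) = ES + duration = 6 + 4 = 10
Successor of A3 is M. ES(M) = max(sum(A), sum(B)) = max(10, 13) = 13
Free float = ES(successor) - EF(current) = 13 - 10 = 3

3


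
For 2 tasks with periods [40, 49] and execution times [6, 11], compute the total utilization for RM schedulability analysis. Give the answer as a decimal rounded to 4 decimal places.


Compute individual utilizations (exact fractions):
  Task 1: C/T = 6/40 = 3/20 (approx. 0.15)
  Task 2: C/T = 11/49 (approx. 0.2245)
Total utilization U = 3/20 + 11/49 = 367/980
Rounded to 4 decimal places: U = 0.3745
RM (Liu & Layland) bound for 2 tasks = 0.828427; compare with U = 367/980 (approx. 0.374490)
U <= bound, so schedulable by RM sufficient condition.

0.3745


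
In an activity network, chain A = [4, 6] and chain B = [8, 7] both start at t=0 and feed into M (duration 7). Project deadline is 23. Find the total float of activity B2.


Forward pass: ES(B2) = sum of predecessors on chain B = 8
EF = ES + duration = 8 + 7 = 15
Backward pass: LF(M) = deadline = 23; LS(M) = 23 - 7 = 16
LF(B2) = LS(M) - sum(successors on chain B) = 16 - 0 = 16
LS = LF - duration = 16 - 7 = 9
Total float = LS - ES = 9 - 8 = 1

1


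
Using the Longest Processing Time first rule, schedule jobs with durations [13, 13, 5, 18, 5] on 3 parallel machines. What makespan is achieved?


Sort jobs in decreasing order (LPT): [18, 13, 13, 5, 5]
Assign each job to the least loaded machine:
  Machine 1: jobs [18], load = 18
  Machine 2: jobs [13, 5], load = 18
  Machine 3: jobs [13, 5], load = 18
Makespan = max load = 18

18


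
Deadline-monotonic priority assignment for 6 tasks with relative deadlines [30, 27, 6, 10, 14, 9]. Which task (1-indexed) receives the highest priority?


Sort tasks by relative deadline (ascending):
  Task 3: deadline = 6
  Task 6: deadline = 9
  Task 4: deadline = 10
  Task 5: deadline = 14
  Task 2: deadline = 27
  Task 1: deadline = 30
Priority order (highest first): [3, 6, 4, 5, 2, 1]
Highest priority task = 3

3


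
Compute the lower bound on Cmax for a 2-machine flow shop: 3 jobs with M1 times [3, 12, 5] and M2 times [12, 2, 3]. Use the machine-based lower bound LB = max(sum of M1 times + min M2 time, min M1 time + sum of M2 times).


LB1 = sum(M1 times) + min(M2 times) = 20 + 2 = 22
LB2 = min(M1 times) + sum(M2 times) = 3 + 17 = 20
Lower bound = max(LB1, LB2) = max(22, 20) = 22

22


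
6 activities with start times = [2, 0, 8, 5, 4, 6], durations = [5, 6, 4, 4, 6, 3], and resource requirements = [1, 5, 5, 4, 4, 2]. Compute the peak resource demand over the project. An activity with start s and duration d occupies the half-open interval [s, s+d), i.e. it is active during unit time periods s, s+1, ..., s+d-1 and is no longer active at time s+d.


Each activity i is active on [start_i, start_i + duration_i).
Compute total resource usage per time slot:
  t=0: active resources = [5], total = 5
  t=1: active resources = [5], total = 5
  t=2: active resources = [1, 5], total = 6
  t=3: active resources = [1, 5], total = 6
  t=4: active resources = [1, 5, 4], total = 10
  t=5: active resources = [1, 5, 4, 4], total = 14
  t=6: active resources = [1, 4, 4, 2], total = 11
  t=7: active resources = [4, 4, 2], total = 10
  t=8: active resources = [5, 4, 4, 2], total = 15
  t=9: active resources = [5, 4], total = 9
  t=10: active resources = [5], total = 5
  t=11: active resources = [5], total = 5
Peak resource demand = 15

15


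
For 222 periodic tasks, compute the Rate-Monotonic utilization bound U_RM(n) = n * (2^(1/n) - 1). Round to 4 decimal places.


Compute 2^(1/222) = 1.0031271640
Subtract 1: 1.0031271640 - 1 = 0.0031271640
Multiply by n: 222 * 0.0031271640 = 0.6942304080
Round to 4 dp: 0.6942

0.6942
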